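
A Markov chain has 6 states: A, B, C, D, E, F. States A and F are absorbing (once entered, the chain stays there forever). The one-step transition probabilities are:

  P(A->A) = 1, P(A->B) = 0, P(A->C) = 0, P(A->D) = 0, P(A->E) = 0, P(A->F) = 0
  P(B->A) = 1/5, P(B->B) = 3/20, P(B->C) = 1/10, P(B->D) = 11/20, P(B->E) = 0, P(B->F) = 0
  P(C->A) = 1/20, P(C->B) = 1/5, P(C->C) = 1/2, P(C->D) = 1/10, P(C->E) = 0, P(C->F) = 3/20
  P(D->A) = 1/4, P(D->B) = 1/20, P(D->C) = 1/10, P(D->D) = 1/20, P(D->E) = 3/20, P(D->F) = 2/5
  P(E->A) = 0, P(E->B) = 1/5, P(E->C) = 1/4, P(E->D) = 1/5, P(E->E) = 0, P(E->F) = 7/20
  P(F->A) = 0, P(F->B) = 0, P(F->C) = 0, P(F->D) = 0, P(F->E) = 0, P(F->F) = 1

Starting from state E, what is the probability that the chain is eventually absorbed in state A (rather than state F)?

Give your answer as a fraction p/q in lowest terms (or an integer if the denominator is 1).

Let a_i = P(absorbed in A | start in state i).
Boundary conditions: a_A = 1, a_F = 0.
For each transient state i, a_i = sum_j P(i->j) * a_j:
  a_B = 1/5*a_A + 3/20*a_B + 1/10*a_C + 11/20*a_D + 0*a_E + 0*a_F
  a_C = 1/20*a_A + 1/5*a_B + 1/2*a_C + 1/10*a_D + 0*a_E + 3/20*a_F
  a_D = 1/4*a_A + 1/20*a_B + 1/10*a_C + 1/20*a_D + 3/20*a_E + 2/5*a_F
  a_E = 0*a_A + 1/5*a_B + 1/4*a_C + 1/5*a_D + 0*a_E + 7/20*a_F

Substituting a_A = 1 and a_F = 0, rearrange to (I - Q) a = r where r[i] = P(i -> A):
  [17/20, -1/10, -11/20, 0] . (a_B, a_C, a_D, a_E) = 1/5
  [-1/5, 1/2, -1/10, 0] . (a_B, a_C, a_D, a_E) = 1/20
  [-1/20, -1/10, 19/20, -3/20] . (a_B, a_C, a_D, a_E) = 1/4
  [-1/5, -1/4, -1/5, 1] . (a_B, a_C, a_D, a_E) = 0

Solving yields:
  a_B = 9007/17226
  a_C = 3308/8613
  a_D = 239/638
  a_E = 791/2871

Starting state is E, so the absorption probability is a_E = 791/2871.

Answer: 791/2871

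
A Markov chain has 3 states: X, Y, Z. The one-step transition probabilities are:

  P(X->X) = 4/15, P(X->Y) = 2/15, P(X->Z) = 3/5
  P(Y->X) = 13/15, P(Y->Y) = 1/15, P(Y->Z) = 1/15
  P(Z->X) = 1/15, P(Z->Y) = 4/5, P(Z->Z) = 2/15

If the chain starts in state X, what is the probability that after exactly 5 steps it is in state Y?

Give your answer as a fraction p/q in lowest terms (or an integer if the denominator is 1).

Computing P^5 by repeated multiplication:
P^1 =
  X: [4/15, 2/15, 3/5]
  Y: [13/15, 1/15, 1/15]
  Z: [1/15, 4/5, 2/15]
P^2 =
  X: [17/75, 118/225, 56/225]
  Y: [22/75, 13/75, 8/15]
  Z: [18/25, 38/225, 1/9]
P^3 =
  X: [598/1125, 892/3375, 689/3375]
  Y: [33/125, 179/375, 97/375]
  Z: [389/1125, 662/3375, 1546/3375]
P^4 =
  X: [6487/16875, 12748/50625, 18416/50625]
  Y: [188/375, 1541/5625, 1264/5625]
  Z: [988/3375, 21548/50625, 14257/50625]
P^5 =
  X: [87328/253125, 272662/759375, 224729/759375]
  Y: [10859/28125, 22349/84375, 29449/84375]
  Z: [117887/253125, 222272/759375, 183442/759375]

(P^5)[X -> Y] = 272662/759375

Answer: 272662/759375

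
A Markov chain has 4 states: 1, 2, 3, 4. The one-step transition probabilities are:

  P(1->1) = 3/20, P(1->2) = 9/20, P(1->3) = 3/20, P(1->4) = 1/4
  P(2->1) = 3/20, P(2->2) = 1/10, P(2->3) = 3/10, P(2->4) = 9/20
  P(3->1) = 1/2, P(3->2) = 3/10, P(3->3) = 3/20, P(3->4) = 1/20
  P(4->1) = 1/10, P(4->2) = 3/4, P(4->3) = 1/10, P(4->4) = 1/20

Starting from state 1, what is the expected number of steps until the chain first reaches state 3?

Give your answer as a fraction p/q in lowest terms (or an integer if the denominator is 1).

Answer: 4160/813

Derivation:
Let h_i = expected steps to first reach 3 from state i.
Boundary: h_3 = 0.
First-step equations for the other states:
  h_1 = 1 + 3/20*h_1 + 9/20*h_2 + 3/20*h_3 + 1/4*h_4
  h_2 = 1 + 3/20*h_1 + 1/10*h_2 + 3/10*h_3 + 9/20*h_4
  h_4 = 1 + 1/10*h_1 + 3/4*h_2 + 1/10*h_3 + 1/20*h_4

Substituting h_3 = 0 and rearranging gives the linear system (I - Q) h = 1:
  [17/20, -9/20, -1/4] . (h_1, h_2, h_4) = 1
  [-3/20, 9/10, -9/20] . (h_1, h_2, h_4) = 1
  [-1/10, -3/4, 19/20] . (h_1, h_2, h_4) = 1

Solving yields:
  h_1 = 4160/813
  h_2 = 11120/2439
  h_4 = 4220/813

Starting state is 1, so the expected hitting time is h_1 = 4160/813.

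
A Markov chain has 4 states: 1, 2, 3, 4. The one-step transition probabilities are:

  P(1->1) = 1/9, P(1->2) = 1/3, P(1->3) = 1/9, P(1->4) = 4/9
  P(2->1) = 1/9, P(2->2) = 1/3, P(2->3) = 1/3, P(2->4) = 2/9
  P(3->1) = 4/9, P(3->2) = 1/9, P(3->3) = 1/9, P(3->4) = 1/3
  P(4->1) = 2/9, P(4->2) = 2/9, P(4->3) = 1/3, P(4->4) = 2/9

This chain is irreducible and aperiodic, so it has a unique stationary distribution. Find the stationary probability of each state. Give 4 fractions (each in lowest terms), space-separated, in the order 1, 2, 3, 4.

Answer: 41/185 46/185 43/185 11/37

Derivation:
The stationary distribution satisfies pi = pi * P, i.e.:
  pi_1 = 1/9*pi_1 + 1/9*pi_2 + 4/9*pi_3 + 2/9*pi_4
  pi_2 = 1/3*pi_1 + 1/3*pi_2 + 1/9*pi_3 + 2/9*pi_4
  pi_3 = 1/9*pi_1 + 1/3*pi_2 + 1/9*pi_3 + 1/3*pi_4
  pi_4 = 4/9*pi_1 + 2/9*pi_2 + 1/3*pi_3 + 2/9*pi_4
with normalization: pi_1 + pi_2 + pi_3 + pi_4 = 1.

Using the first 3 balance equations plus normalization, the linear system A*pi = b is:
  [-8/9, 1/9, 4/9, 2/9] . pi = 0
  [1/3, -2/3, 1/9, 2/9] . pi = 0
  [1/9, 1/3, -8/9, 1/3] . pi = 0
  [1, 1, 1, 1] . pi = 1

Solving yields:
  pi_1 = 41/185
  pi_2 = 46/185
  pi_3 = 43/185
  pi_4 = 11/37

Verification (pi * P):
  41/185*1/9 + 46/185*1/9 + 43/185*4/9 + 11/37*2/9 = 41/185 = pi_1  (ok)
  41/185*1/3 + 46/185*1/3 + 43/185*1/9 + 11/37*2/9 = 46/185 = pi_2  (ok)
  41/185*1/9 + 46/185*1/3 + 43/185*1/9 + 11/37*1/3 = 43/185 = pi_3  (ok)
  41/185*4/9 + 46/185*2/9 + 43/185*1/3 + 11/37*2/9 = 11/37 = pi_4  (ok)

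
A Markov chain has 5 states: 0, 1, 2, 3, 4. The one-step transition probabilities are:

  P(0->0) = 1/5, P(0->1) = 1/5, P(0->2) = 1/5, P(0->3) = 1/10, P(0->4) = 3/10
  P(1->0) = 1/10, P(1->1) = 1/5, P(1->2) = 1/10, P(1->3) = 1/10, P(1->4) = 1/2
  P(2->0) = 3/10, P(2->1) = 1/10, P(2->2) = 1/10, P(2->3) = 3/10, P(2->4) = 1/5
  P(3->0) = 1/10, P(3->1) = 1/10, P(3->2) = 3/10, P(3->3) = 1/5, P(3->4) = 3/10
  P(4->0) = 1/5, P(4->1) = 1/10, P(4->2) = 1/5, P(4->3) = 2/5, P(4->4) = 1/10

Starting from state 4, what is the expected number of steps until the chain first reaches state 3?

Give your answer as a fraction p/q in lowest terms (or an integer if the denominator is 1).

Answer: 2505/706

Derivation:
Let h_i = expected steps to first reach 3 from state i.
Boundary: h_3 = 0.
First-step equations for the other states:
  h_0 = 1 + 1/5*h_0 + 1/5*h_1 + 1/5*h_2 + 1/10*h_3 + 3/10*h_4
  h_1 = 1 + 1/10*h_0 + 1/5*h_1 + 1/10*h_2 + 1/10*h_3 + 1/2*h_4
  h_2 = 1 + 3/10*h_0 + 1/10*h_1 + 1/10*h_2 + 3/10*h_3 + 1/5*h_4
  h_4 = 1 + 1/5*h_0 + 1/10*h_1 + 1/5*h_2 + 2/5*h_3 + 1/10*h_4

Substituting h_3 = 0 and rearranging gives the linear system (I - Q) h = 1:
  [4/5, -1/5, -1/5, -3/10] . (h_0, h_1, h_2, h_4) = 1
  [-1/10, 4/5, -1/10, -1/2] . (h_0, h_1, h_2, h_4) = 1
  [-3/10, -1/10, 9/10, -1/5] . (h_0, h_1, h_2, h_4) = 1
  [-1/5, -1/10, -1/5, 9/10] . (h_0, h_1, h_2, h_4) = 1

Solving yields:
  h_0 = 6655/1412
  h_1 = 3215/706
  h_2 = 5615/1412
  h_4 = 2505/706

Starting state is 4, so the expected hitting time is h_4 = 2505/706.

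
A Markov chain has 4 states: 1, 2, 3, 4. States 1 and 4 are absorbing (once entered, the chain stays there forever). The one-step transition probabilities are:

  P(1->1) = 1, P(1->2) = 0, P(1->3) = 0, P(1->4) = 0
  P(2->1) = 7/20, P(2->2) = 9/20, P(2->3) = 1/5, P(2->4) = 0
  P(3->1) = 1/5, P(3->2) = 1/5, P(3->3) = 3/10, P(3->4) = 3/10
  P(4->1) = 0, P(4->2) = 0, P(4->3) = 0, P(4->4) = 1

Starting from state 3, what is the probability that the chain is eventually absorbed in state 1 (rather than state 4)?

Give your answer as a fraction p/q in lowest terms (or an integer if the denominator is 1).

Answer: 12/23

Derivation:
Let a_i = P(absorbed in 1 | start in state i).
Boundary conditions: a_1 = 1, a_4 = 0.
For each transient state i, a_i = sum_j P(i->j) * a_j:
  a_2 = 7/20*a_1 + 9/20*a_2 + 1/5*a_3 + 0*a_4
  a_3 = 1/5*a_1 + 1/5*a_2 + 3/10*a_3 + 3/10*a_4

Substituting a_1 = 1 and a_4 = 0, rearrange to (I - Q) a = r where r[i] = P(i -> 1):
  [11/20, -1/5] . (a_2, a_3) = 7/20
  [-1/5, 7/10] . (a_2, a_3) = 1/5

Solving yields:
  a_2 = 19/23
  a_3 = 12/23

Starting state is 3, so the absorption probability is a_3 = 12/23.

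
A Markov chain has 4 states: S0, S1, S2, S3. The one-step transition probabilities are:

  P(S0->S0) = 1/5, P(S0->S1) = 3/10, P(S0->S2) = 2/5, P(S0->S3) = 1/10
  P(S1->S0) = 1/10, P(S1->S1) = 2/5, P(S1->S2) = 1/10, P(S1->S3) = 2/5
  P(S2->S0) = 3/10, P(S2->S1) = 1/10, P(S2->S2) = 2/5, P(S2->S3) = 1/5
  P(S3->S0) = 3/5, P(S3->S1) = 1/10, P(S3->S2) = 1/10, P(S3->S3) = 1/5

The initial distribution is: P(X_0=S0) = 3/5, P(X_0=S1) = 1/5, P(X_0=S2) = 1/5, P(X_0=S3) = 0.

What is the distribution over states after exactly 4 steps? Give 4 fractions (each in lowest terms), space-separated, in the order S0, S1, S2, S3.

Answer: 1817/6250 2831/12500 13403/50000 10737/50000

Derivation:
Propagating the distribution step by step (d_{t+1} = d_t * P):
d_0 = (S0=3/5, S1=1/5, S2=1/5, S3=0)
  d_1[S0] = 3/5*1/5 + 1/5*1/10 + 1/5*3/10 + 0*3/5 = 1/5
  d_1[S1] = 3/5*3/10 + 1/5*2/5 + 1/5*1/10 + 0*1/10 = 7/25
  d_1[S2] = 3/5*2/5 + 1/5*1/10 + 1/5*2/5 + 0*1/10 = 17/50
  d_1[S3] = 3/5*1/10 + 1/5*2/5 + 1/5*1/5 + 0*1/5 = 9/50
d_1 = (S0=1/5, S1=7/25, S2=17/50, S3=9/50)
  d_2[S0] = 1/5*1/5 + 7/25*1/10 + 17/50*3/10 + 9/50*3/5 = 139/500
  d_2[S1] = 1/5*3/10 + 7/25*2/5 + 17/50*1/10 + 9/50*1/10 = 28/125
  d_2[S2] = 1/5*2/5 + 7/25*1/10 + 17/50*2/5 + 9/50*1/10 = 131/500
  d_2[S3] = 1/5*1/10 + 7/25*2/5 + 17/50*1/5 + 9/50*1/5 = 59/250
d_2 = (S0=139/500, S1=28/125, S2=131/500, S3=59/250)
  d_3[S0] = 139/500*1/5 + 28/125*1/10 + 131/500*3/10 + 59/250*3/5 = 1491/5000
  d_3[S1] = 139/500*3/10 + 28/125*2/5 + 131/500*1/10 + 59/250*1/10 = 557/2500
  d_3[S2] = 139/500*2/5 + 28/125*1/10 + 131/500*2/5 + 59/250*1/10 = 131/500
  d_3[S3] = 139/500*1/10 + 28/125*2/5 + 131/500*1/5 + 59/250*1/5 = 217/1000
d_3 = (S0=1491/5000, S1=557/2500, S2=131/500, S3=217/1000)
  d_4[S0] = 1491/5000*1/5 + 557/2500*1/10 + 131/500*3/10 + 217/1000*3/5 = 1817/6250
  d_4[S1] = 1491/5000*3/10 + 557/2500*2/5 + 131/500*1/10 + 217/1000*1/10 = 2831/12500
  d_4[S2] = 1491/5000*2/5 + 557/2500*1/10 + 131/500*2/5 + 217/1000*1/10 = 13403/50000
  d_4[S3] = 1491/5000*1/10 + 557/2500*2/5 + 131/500*1/5 + 217/1000*1/5 = 10737/50000
d_4 = (S0=1817/6250, S1=2831/12500, S2=13403/50000, S3=10737/50000)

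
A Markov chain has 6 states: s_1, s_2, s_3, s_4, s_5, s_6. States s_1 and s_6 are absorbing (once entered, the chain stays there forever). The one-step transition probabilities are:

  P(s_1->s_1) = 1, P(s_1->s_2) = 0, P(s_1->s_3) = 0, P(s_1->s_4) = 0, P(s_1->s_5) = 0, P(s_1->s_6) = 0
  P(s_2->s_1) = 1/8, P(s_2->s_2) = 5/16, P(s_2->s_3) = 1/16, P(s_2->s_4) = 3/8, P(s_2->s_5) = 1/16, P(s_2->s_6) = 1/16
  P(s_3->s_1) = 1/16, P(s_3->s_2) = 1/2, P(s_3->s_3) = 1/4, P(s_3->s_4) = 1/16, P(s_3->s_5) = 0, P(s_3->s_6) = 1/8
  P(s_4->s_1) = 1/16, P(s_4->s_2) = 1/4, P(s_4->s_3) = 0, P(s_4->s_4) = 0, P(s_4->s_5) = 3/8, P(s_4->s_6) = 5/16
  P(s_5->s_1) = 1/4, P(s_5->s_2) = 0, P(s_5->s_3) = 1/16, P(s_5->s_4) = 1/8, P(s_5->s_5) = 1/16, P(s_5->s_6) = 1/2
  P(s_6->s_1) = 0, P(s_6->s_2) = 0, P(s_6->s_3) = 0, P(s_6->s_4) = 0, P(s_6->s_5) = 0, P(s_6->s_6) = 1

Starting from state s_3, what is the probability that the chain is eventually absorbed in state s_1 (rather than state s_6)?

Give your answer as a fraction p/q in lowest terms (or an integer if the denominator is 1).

Let a_i = P(absorbed in s_1 | start in state i).
Boundary conditions: a_s_1 = 1, a_s_6 = 0.
For each transient state i, a_i = sum_j P(i->j) * a_j:
  a_s_2 = 1/8*a_s_1 + 5/16*a_s_2 + 1/16*a_s_3 + 3/8*a_s_4 + 1/16*a_s_5 + 1/16*a_s_6
  a_s_3 = 1/16*a_s_1 + 1/2*a_s_2 + 1/4*a_s_3 + 1/16*a_s_4 + 0*a_s_5 + 1/8*a_s_6
  a_s_4 = 1/16*a_s_1 + 1/4*a_s_2 + 0*a_s_3 + 0*a_s_4 + 3/8*a_s_5 + 5/16*a_s_6
  a_s_5 = 1/4*a_s_1 + 0*a_s_2 + 1/16*a_s_3 + 1/8*a_s_4 + 1/16*a_s_5 + 1/2*a_s_6

Substituting a_s_1 = 1 and a_s_6 = 0, rearrange to (I - Q) a = r where r[i] = P(i -> s_1):
  [11/16, -1/16, -3/8, -1/16] . (a_s_2, a_s_3, a_s_4, a_s_5) = 1/8
  [-1/2, 3/4, -1/16, 0] . (a_s_2, a_s_3, a_s_4, a_s_5) = 1/16
  [-1/4, 0, 1, -3/8] . (a_s_2, a_s_3, a_s_4, a_s_5) = 1/16
  [0, -1/16, -1/8, 15/16] . (a_s_2, a_s_3, a_s_4, a_s_5) = 1/4

Solving yields:
  a_s_2 = 134/333
  a_s_3 = 8753/23310
  a_s_4 = 3343/11655
  a_s_5 = 7691/23310

Starting state is s_3, so the absorption probability is a_s_3 = 8753/23310.

Answer: 8753/23310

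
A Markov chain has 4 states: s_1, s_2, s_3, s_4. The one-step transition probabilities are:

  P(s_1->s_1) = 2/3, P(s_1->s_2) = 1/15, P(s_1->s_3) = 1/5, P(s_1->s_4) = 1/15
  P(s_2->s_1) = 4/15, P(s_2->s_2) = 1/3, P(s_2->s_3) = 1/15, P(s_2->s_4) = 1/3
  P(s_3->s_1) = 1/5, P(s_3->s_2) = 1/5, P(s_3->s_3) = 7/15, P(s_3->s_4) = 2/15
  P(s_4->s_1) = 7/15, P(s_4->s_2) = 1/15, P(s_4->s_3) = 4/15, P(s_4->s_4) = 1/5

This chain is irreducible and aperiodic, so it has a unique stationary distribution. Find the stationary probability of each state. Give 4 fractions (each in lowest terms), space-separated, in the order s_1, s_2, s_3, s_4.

The stationary distribution satisfies pi = pi * P, i.e.:
  pi_s_1 = 2/3*pi_s_1 + 4/15*pi_s_2 + 1/5*pi_s_3 + 7/15*pi_s_4
  pi_s_2 = 1/15*pi_s_1 + 1/3*pi_s_2 + 1/5*pi_s_3 + 1/15*pi_s_4
  pi_s_3 = 1/5*pi_s_1 + 1/15*pi_s_2 + 7/15*pi_s_3 + 4/15*pi_s_4
  pi_s_4 = 1/15*pi_s_1 + 1/3*pi_s_2 + 2/15*pi_s_3 + 1/5*pi_s_4
with normalization: pi_s_1 + pi_s_2 + pi_s_3 + pi_s_4 = 1.

Using the first 3 balance equations plus normalization, the linear system A*pi = b is:
  [-1/3, 4/15, 1/5, 7/15] . pi = 0
  [1/15, -2/3, 1/5, 1/15] . pi = 0
  [1/5, 1/15, -8/15, 4/15] . pi = 0
  [1, 1, 1, 1] . pi = 1

Solving yields:
  pi_s_1 = 371/803
  pi_s_2 = 111/803
  pi_s_3 = 19/73
  pi_s_4 = 112/803

Verification (pi * P):
  371/803*2/3 + 111/803*4/15 + 19/73*1/5 + 112/803*7/15 = 371/803 = pi_s_1  (ok)
  371/803*1/15 + 111/803*1/3 + 19/73*1/5 + 112/803*1/15 = 111/803 = pi_s_2  (ok)
  371/803*1/5 + 111/803*1/15 + 19/73*7/15 + 112/803*4/15 = 19/73 = pi_s_3  (ok)
  371/803*1/15 + 111/803*1/3 + 19/73*2/15 + 112/803*1/5 = 112/803 = pi_s_4  (ok)

Answer: 371/803 111/803 19/73 112/803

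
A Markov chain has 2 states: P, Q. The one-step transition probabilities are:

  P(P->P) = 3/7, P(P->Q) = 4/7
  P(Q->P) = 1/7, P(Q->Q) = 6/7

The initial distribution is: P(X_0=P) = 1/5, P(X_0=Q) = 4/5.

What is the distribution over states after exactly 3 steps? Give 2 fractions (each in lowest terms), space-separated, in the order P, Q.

Propagating the distribution step by step (d_{t+1} = d_t * P):
d_0 = (P=1/5, Q=4/5)
  d_1[P] = 1/5*3/7 + 4/5*1/7 = 1/5
  d_1[Q] = 1/5*4/7 + 4/5*6/7 = 4/5
d_1 = (P=1/5, Q=4/5)
  d_2[P] = 1/5*3/7 + 4/5*1/7 = 1/5
  d_2[Q] = 1/5*4/7 + 4/5*6/7 = 4/5
d_2 = (P=1/5, Q=4/5)
  d_3[P] = 1/5*3/7 + 4/5*1/7 = 1/5
  d_3[Q] = 1/5*4/7 + 4/5*6/7 = 4/5
d_3 = (P=1/5, Q=4/5)

Answer: 1/5 4/5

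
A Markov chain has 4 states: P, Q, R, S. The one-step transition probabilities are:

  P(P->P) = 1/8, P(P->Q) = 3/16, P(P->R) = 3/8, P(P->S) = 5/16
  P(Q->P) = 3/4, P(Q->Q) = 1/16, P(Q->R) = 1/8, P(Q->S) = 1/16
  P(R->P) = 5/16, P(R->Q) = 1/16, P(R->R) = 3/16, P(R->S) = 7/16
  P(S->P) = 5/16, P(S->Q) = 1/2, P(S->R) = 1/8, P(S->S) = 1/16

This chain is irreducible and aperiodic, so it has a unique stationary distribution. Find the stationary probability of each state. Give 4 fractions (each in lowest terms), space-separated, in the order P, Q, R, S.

Answer: 2467/7276 1499/7276 407/1819 841/3638

Derivation:
The stationary distribution satisfies pi = pi * P, i.e.:
  pi_P = 1/8*pi_P + 3/4*pi_Q + 5/16*pi_R + 5/16*pi_S
  pi_Q = 3/16*pi_P + 1/16*pi_Q + 1/16*pi_R + 1/2*pi_S
  pi_R = 3/8*pi_P + 1/8*pi_Q + 3/16*pi_R + 1/8*pi_S
  pi_S = 5/16*pi_P + 1/16*pi_Q + 7/16*pi_R + 1/16*pi_S
with normalization: pi_P + pi_Q + pi_R + pi_S = 1.

Using the first 3 balance equations plus normalization, the linear system A*pi = b is:
  [-7/8, 3/4, 5/16, 5/16] . pi = 0
  [3/16, -15/16, 1/16, 1/2] . pi = 0
  [3/8, 1/8, -13/16, 1/8] . pi = 0
  [1, 1, 1, 1] . pi = 1

Solving yields:
  pi_P = 2467/7276
  pi_Q = 1499/7276
  pi_R = 407/1819
  pi_S = 841/3638

Verification (pi * P):
  2467/7276*1/8 + 1499/7276*3/4 + 407/1819*5/16 + 841/3638*5/16 = 2467/7276 = pi_P  (ok)
  2467/7276*3/16 + 1499/7276*1/16 + 407/1819*1/16 + 841/3638*1/2 = 1499/7276 = pi_Q  (ok)
  2467/7276*3/8 + 1499/7276*1/8 + 407/1819*3/16 + 841/3638*1/8 = 407/1819 = pi_R  (ok)
  2467/7276*5/16 + 1499/7276*1/16 + 407/1819*7/16 + 841/3638*1/16 = 841/3638 = pi_S  (ok)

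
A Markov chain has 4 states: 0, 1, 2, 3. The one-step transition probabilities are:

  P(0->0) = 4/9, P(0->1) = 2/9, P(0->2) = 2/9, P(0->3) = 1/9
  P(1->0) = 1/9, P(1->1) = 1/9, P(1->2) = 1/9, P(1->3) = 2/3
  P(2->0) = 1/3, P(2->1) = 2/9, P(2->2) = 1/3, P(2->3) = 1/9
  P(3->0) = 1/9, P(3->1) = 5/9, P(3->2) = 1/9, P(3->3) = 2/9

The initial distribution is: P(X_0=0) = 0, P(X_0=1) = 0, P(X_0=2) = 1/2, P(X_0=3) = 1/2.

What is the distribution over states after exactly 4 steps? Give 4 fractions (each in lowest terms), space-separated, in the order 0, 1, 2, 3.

Propagating the distribution step by step (d_{t+1} = d_t * P):
d_0 = (0=0, 1=0, 2=1/2, 3=1/2)
  d_1[0] = 0*4/9 + 0*1/9 + 1/2*1/3 + 1/2*1/9 = 2/9
  d_1[1] = 0*2/9 + 0*1/9 + 1/2*2/9 + 1/2*5/9 = 7/18
  d_1[2] = 0*2/9 + 0*1/9 + 1/2*1/3 + 1/2*1/9 = 2/9
  d_1[3] = 0*1/9 + 0*2/3 + 1/2*1/9 + 1/2*2/9 = 1/6
d_1 = (0=2/9, 1=7/18, 2=2/9, 3=1/6)
  d_2[0] = 2/9*4/9 + 7/18*1/9 + 2/9*1/3 + 1/6*1/9 = 19/81
  d_2[1] = 2/9*2/9 + 7/18*1/9 + 2/9*2/9 + 1/6*5/9 = 19/81
  d_2[2] = 2/9*2/9 + 7/18*1/9 + 2/9*1/3 + 1/6*1/9 = 5/27
  d_2[3] = 2/9*1/9 + 7/18*2/3 + 2/9*1/9 + 1/6*2/9 = 28/81
d_2 = (0=19/81, 1=19/81, 2=5/27, 3=28/81)
  d_3[0] = 19/81*4/9 + 19/81*1/9 + 5/27*1/3 + 28/81*1/9 = 56/243
  d_3[1] = 19/81*2/9 + 19/81*1/9 + 5/27*2/9 + 28/81*5/9 = 227/729
  d_3[2] = 19/81*2/9 + 19/81*1/9 + 5/27*1/3 + 28/81*1/9 = 130/729
  d_3[3] = 19/81*1/9 + 19/81*2/3 + 5/27*1/9 + 28/81*2/9 = 68/243
d_3 = (0=56/243, 1=227/729, 2=130/729, 3=68/243)
  d_4[0] = 56/243*4/9 + 227/729*1/9 + 130/729*1/3 + 68/243*1/9 = 1493/6561
  d_4[1] = 56/243*2/9 + 227/729*1/9 + 130/729*2/9 + 68/243*5/9 = 1843/6561
  d_4[2] = 56/243*2/9 + 227/729*1/9 + 130/729*1/3 + 68/243*1/9 = 1157/6561
  d_4[3] = 56/243*1/9 + 227/729*2/3 + 130/729*1/9 + 68/243*2/9 = 2068/6561
d_4 = (0=1493/6561, 1=1843/6561, 2=1157/6561, 3=2068/6561)

Answer: 1493/6561 1843/6561 1157/6561 2068/6561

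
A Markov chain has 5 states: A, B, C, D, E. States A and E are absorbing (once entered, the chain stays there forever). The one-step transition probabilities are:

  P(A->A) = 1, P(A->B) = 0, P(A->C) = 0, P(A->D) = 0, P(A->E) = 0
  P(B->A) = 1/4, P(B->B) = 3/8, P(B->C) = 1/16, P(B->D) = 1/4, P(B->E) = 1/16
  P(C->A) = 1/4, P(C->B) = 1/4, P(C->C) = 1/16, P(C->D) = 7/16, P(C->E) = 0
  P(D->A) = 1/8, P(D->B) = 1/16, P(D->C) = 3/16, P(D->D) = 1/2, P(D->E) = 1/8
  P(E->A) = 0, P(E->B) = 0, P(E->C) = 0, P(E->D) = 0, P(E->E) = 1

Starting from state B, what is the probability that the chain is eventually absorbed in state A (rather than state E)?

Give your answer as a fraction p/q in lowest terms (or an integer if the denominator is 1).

Let a_i = P(absorbed in A | start in state i).
Boundary conditions: a_A = 1, a_E = 0.
For each transient state i, a_i = sum_j P(i->j) * a_j:
  a_B = 1/4*a_A + 3/8*a_B + 1/16*a_C + 1/4*a_D + 1/16*a_E
  a_C = 1/4*a_A + 1/4*a_B + 1/16*a_C + 7/16*a_D + 0*a_E
  a_D = 1/8*a_A + 1/16*a_B + 3/16*a_C + 1/2*a_D + 1/8*a_E

Substituting a_A = 1 and a_E = 0, rearrange to (I - Q) a = r where r[i] = P(i -> A):
  [5/8, -1/16, -1/4] . (a_B, a_C, a_D) = 1/4
  [-1/4, 15/16, -7/16] . (a_B, a_C, a_D) = 1/4
  [-1/16, -3/16, 1/2] . (a_B, a_C, a_D) = 1/8

Solving yields:
  a_B = 610/843
  a_C = 632/843
  a_D = 524/843

Starting state is B, so the absorption probability is a_B = 610/843.

Answer: 610/843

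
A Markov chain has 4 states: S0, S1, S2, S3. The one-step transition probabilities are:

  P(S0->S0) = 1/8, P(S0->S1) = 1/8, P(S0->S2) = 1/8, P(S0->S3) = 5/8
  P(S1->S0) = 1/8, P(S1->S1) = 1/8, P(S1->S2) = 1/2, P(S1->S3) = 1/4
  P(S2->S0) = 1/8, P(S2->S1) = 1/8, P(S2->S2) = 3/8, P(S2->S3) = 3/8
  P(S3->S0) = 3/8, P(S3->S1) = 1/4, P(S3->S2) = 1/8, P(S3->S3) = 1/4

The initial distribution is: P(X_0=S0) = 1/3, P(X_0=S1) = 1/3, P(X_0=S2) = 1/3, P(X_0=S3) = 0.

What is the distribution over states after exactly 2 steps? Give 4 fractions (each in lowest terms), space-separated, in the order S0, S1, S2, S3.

Propagating the distribution step by step (d_{t+1} = d_t * P):
d_0 = (S0=1/3, S1=1/3, S2=1/3, S3=0)
  d_1[S0] = 1/3*1/8 + 1/3*1/8 + 1/3*1/8 + 0*3/8 = 1/8
  d_1[S1] = 1/3*1/8 + 1/3*1/8 + 1/3*1/8 + 0*1/4 = 1/8
  d_1[S2] = 1/3*1/8 + 1/3*1/2 + 1/3*3/8 + 0*1/8 = 1/3
  d_1[S3] = 1/3*5/8 + 1/3*1/4 + 1/3*3/8 + 0*1/4 = 5/12
d_1 = (S0=1/8, S1=1/8, S2=1/3, S3=5/12)
  d_2[S0] = 1/8*1/8 + 1/8*1/8 + 1/3*1/8 + 5/12*3/8 = 11/48
  d_2[S1] = 1/8*1/8 + 1/8*1/8 + 1/3*1/8 + 5/12*1/4 = 17/96
  d_2[S2] = 1/8*1/8 + 1/8*1/2 + 1/3*3/8 + 5/12*1/8 = 49/192
  d_2[S3] = 1/8*5/8 + 1/8*1/4 + 1/3*3/8 + 5/12*1/4 = 65/192
d_2 = (S0=11/48, S1=17/96, S2=49/192, S3=65/192)

Answer: 11/48 17/96 49/192 65/192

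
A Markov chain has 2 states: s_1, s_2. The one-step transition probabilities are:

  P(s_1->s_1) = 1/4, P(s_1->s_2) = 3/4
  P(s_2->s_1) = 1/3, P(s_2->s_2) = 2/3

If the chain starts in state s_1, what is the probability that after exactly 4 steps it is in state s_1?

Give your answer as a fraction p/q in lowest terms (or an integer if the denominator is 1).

Computing P^4 by repeated multiplication:
P^1 =
  s_1: [1/4, 3/4]
  s_2: [1/3, 2/3]
P^2 =
  s_1: [5/16, 11/16]
  s_2: [11/36, 25/36]
P^3 =
  s_1: [59/192, 133/192]
  s_2: [133/432, 299/432]
P^4 =
  s_1: [709/2304, 1595/2304]
  s_2: [1595/5184, 3589/5184]

(P^4)[s_1 -> s_1] = 709/2304

Answer: 709/2304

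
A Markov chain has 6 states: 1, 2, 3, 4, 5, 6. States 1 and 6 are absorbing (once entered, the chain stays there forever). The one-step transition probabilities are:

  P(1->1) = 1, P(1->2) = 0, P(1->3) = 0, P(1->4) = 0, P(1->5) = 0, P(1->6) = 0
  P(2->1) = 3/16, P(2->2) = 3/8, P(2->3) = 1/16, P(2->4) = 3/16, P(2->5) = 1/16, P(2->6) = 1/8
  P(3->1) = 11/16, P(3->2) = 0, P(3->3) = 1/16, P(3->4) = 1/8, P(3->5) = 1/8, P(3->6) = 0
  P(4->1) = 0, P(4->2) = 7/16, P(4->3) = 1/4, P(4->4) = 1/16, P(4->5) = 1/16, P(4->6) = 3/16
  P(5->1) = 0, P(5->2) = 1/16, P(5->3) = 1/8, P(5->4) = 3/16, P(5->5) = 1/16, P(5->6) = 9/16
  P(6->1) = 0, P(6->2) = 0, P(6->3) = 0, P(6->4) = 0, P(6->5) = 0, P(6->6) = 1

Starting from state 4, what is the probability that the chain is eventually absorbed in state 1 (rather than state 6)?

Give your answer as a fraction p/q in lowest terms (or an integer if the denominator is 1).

Answer: 6403/12833

Derivation:
Let a_i = P(absorbed in 1 | start in state i).
Boundary conditions: a_1 = 1, a_6 = 0.
For each transient state i, a_i = sum_j P(i->j) * a_j:
  a_2 = 3/16*a_1 + 3/8*a_2 + 1/16*a_3 + 3/16*a_4 + 1/16*a_5 + 1/8*a_6
  a_3 = 11/16*a_1 + 0*a_2 + 1/16*a_3 + 1/8*a_4 + 1/8*a_5 + 0*a_6
  a_4 = 0*a_1 + 7/16*a_2 + 1/4*a_3 + 1/16*a_4 + 1/16*a_5 + 3/16*a_6
  a_5 = 0*a_1 + 1/16*a_2 + 1/8*a_3 + 3/16*a_4 + 1/16*a_5 + 9/16*a_6

Substituting a_1 = 1 and a_6 = 0, rearrange to (I - Q) a = r where r[i] = P(i -> 1):
  [5/8, -1/16, -3/16, -1/16] . (a_2, a_3, a_4, a_5) = 3/16
  [0, 15/16, -1/8, -1/8] . (a_2, a_3, a_4, a_5) = 11/16
  [-7/16, -1/4, 15/16, -1/16] . (a_2, a_3, a_4, a_5) = 0
  [-1/16, -1/8, -3/16, 15/16] . (a_2, a_3, a_4, a_5) = 0

Solving yields:
  a_2 = 7158/12833
  a_3 = 10689/12833
  a_4 = 6403/12833
  a_5 = 3183/12833

Starting state is 4, so the absorption probability is a_4 = 6403/12833.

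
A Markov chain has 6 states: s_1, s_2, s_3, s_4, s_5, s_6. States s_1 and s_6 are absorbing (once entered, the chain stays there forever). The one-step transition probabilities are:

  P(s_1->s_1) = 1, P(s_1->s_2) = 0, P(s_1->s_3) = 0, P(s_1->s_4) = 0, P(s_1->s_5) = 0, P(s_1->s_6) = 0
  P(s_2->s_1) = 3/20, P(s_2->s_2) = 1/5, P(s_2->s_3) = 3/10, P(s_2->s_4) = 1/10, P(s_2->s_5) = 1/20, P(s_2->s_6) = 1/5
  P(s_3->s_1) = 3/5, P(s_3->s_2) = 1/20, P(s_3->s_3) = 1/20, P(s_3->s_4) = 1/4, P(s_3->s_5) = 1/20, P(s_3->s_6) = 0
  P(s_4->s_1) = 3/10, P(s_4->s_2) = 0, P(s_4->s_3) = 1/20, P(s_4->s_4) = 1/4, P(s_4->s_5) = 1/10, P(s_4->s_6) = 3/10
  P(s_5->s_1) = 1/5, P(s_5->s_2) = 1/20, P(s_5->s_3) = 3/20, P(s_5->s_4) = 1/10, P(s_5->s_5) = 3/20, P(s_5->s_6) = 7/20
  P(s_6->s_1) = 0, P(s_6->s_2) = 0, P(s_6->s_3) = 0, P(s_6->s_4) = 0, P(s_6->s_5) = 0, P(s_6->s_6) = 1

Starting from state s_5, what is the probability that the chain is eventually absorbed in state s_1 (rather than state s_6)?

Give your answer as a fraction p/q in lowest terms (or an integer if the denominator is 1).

Answer: 34121/71605

Derivation:
Let a_i = P(absorbed in s_1 | start in state i).
Boundary conditions: a_s_1 = 1, a_s_6 = 0.
For each transient state i, a_i = sum_j P(i->j) * a_j:
  a_s_2 = 3/20*a_s_1 + 1/5*a_s_2 + 3/10*a_s_3 + 1/10*a_s_4 + 1/20*a_s_5 + 1/5*a_s_6
  a_s_3 = 3/5*a_s_1 + 1/20*a_s_2 + 1/20*a_s_3 + 1/4*a_s_4 + 1/20*a_s_5 + 0*a_s_6
  a_s_4 = 3/10*a_s_1 + 0*a_s_2 + 1/20*a_s_3 + 1/4*a_s_4 + 1/10*a_s_5 + 3/10*a_s_6
  a_s_5 = 1/5*a_s_1 + 1/20*a_s_2 + 3/20*a_s_3 + 1/10*a_s_4 + 3/20*a_s_5 + 7/20*a_s_6

Substituting a_s_1 = 1 and a_s_6 = 0, rearrange to (I - Q) a = r where r[i] = P(i -> s_1):
  [4/5, -3/10, -1/10, -1/20] . (a_s_2, a_s_3, a_s_4, a_s_5) = 3/20
  [-1/20, 19/20, -1/4, -1/20] . (a_s_2, a_s_3, a_s_4, a_s_5) = 3/5
  [0, -1/20, 3/4, -1/10] . (a_s_2, a_s_3, a_s_4, a_s_5) = 3/10
  [-1/20, -3/20, -1/10, 17/20] . (a_s_2, a_s_3, a_s_4, a_s_5) = 1/5

Solving yields:
  a_s_2 = 42331/71605
  a_s_3 = 59018/71605
  a_s_4 = 37126/71605
  a_s_5 = 34121/71605

Starting state is s_5, so the absorption probability is a_s_5 = 34121/71605.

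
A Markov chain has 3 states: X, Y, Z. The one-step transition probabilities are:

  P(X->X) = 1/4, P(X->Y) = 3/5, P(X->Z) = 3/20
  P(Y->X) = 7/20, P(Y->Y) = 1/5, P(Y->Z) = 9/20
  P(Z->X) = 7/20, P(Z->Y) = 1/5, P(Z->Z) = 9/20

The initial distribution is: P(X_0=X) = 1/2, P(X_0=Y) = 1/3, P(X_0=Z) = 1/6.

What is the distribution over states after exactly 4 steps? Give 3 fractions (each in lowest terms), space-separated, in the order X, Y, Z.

Propagating the distribution step by step (d_{t+1} = d_t * P):
d_0 = (X=1/2, Y=1/3, Z=1/6)
  d_1[X] = 1/2*1/4 + 1/3*7/20 + 1/6*7/20 = 3/10
  d_1[Y] = 1/2*3/5 + 1/3*1/5 + 1/6*1/5 = 2/5
  d_1[Z] = 1/2*3/20 + 1/3*9/20 + 1/6*9/20 = 3/10
d_1 = (X=3/10, Y=2/5, Z=3/10)
  d_2[X] = 3/10*1/4 + 2/5*7/20 + 3/10*7/20 = 8/25
  d_2[Y] = 3/10*3/5 + 2/5*1/5 + 3/10*1/5 = 8/25
  d_2[Z] = 3/10*3/20 + 2/5*9/20 + 3/10*9/20 = 9/25
d_2 = (X=8/25, Y=8/25, Z=9/25)
  d_3[X] = 8/25*1/4 + 8/25*7/20 + 9/25*7/20 = 159/500
  d_3[Y] = 8/25*3/5 + 8/25*1/5 + 9/25*1/5 = 41/125
  d_3[Z] = 8/25*3/20 + 8/25*9/20 + 9/25*9/20 = 177/500
d_3 = (X=159/500, Y=41/125, Z=177/500)
  d_4[X] = 159/500*1/4 + 41/125*7/20 + 177/500*7/20 = 1591/5000
  d_4[Y] = 159/500*3/5 + 41/125*1/5 + 177/500*1/5 = 409/1250
  d_4[Z] = 159/500*3/20 + 41/125*9/20 + 177/500*9/20 = 1773/5000
d_4 = (X=1591/5000, Y=409/1250, Z=1773/5000)

Answer: 1591/5000 409/1250 1773/5000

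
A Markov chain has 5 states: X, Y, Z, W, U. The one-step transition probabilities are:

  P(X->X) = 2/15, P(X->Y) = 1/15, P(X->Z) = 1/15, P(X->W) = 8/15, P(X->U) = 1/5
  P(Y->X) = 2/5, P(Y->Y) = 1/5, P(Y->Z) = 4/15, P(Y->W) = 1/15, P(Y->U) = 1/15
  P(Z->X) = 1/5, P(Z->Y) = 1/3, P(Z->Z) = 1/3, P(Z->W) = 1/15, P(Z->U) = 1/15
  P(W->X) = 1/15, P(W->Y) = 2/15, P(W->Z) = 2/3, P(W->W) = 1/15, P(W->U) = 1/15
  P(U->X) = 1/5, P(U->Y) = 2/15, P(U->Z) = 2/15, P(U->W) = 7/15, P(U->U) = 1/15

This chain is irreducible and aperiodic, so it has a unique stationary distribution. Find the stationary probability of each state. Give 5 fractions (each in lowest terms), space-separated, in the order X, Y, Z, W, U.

The stationary distribution satisfies pi = pi * P, i.e.:
  pi_X = 2/15*pi_X + 2/5*pi_Y + 1/5*pi_Z + 1/15*pi_W + 1/5*pi_U
  pi_Y = 1/15*pi_X + 1/5*pi_Y + 1/3*pi_Z + 2/15*pi_W + 2/15*pi_U
  pi_Z = 1/15*pi_X + 4/15*pi_Y + 1/3*pi_Z + 2/3*pi_W + 2/15*pi_U
  pi_W = 8/15*pi_X + 1/15*pi_Y + 1/15*pi_Z + 1/15*pi_W + 7/15*pi_U
  pi_U = 1/5*pi_X + 1/15*pi_Y + 1/15*pi_Z + 1/15*pi_W + 1/15*pi_U
with normalization: pi_X + pi_Y + pi_Z + pi_W + pi_U = 1.

Using the first 4 balance equations plus normalization, the linear system A*pi = b is:
  [-13/15, 2/5, 1/5, 1/15, 1/5] . pi = 0
  [1/15, -4/5, 1/3, 2/15, 2/15] . pi = 0
  [1/15, 4/15, -2/3, 2/3, 2/15] . pi = 0
  [8/15, 1/15, 1/15, -14/15, 7/15] . pi = 0
  [1, 1, 1, 1, 1] . pi = 1

Solving yields:
  pi_X = 4604/23067
  pi_Y = 4519/23067
  pi_Z = 1976/6291
  pi_W = 4547/23067
  pi_U = 6455/69201

Verification (pi * P):
  4604/23067*2/15 + 4519/23067*2/5 + 1976/6291*1/5 + 4547/23067*1/15 + 6455/69201*1/5 = 4604/23067 = pi_X  (ok)
  4604/23067*1/15 + 4519/23067*1/5 + 1976/6291*1/3 + 4547/23067*2/15 + 6455/69201*2/15 = 4519/23067 = pi_Y  (ok)
  4604/23067*1/15 + 4519/23067*4/15 + 1976/6291*1/3 + 4547/23067*2/3 + 6455/69201*2/15 = 1976/6291 = pi_Z  (ok)
  4604/23067*8/15 + 4519/23067*1/15 + 1976/6291*1/15 + 4547/23067*1/15 + 6455/69201*7/15 = 4547/23067 = pi_W  (ok)
  4604/23067*1/5 + 4519/23067*1/15 + 1976/6291*1/15 + 4547/23067*1/15 + 6455/69201*1/15 = 6455/69201 = pi_U  (ok)

Answer: 4604/23067 4519/23067 1976/6291 4547/23067 6455/69201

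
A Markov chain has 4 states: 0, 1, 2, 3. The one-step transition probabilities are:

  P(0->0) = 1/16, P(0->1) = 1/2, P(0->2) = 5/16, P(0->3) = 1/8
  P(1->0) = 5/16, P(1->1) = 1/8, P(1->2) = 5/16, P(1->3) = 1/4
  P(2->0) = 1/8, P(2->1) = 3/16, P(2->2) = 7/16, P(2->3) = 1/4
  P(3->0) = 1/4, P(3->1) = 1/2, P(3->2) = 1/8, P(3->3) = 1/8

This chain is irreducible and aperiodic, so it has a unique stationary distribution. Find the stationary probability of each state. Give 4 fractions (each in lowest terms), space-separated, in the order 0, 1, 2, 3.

The stationary distribution satisfies pi = pi * P, i.e.:
  pi_0 = 1/16*pi_0 + 5/16*pi_1 + 1/8*pi_2 + 1/4*pi_3
  pi_1 = 1/2*pi_0 + 1/8*pi_1 + 3/16*pi_2 + 1/2*pi_3
  pi_2 = 5/16*pi_0 + 5/16*pi_1 + 7/16*pi_2 + 1/8*pi_3
  pi_3 = 1/8*pi_0 + 1/4*pi_1 + 1/4*pi_2 + 1/8*pi_3
with normalization: pi_0 + pi_1 + pi_2 + pi_3 = 1.

Using the first 3 balance equations plus normalization, the linear system A*pi = b is:
  [-15/16, 5/16, 1/8, 1/4] . pi = 0
  [1/2, -7/8, 3/16, 1/2] . pi = 0
  [5/16, 5/16, -9/16, 1/8] . pi = 0
  [1, 1, 1, 1] . pi = 1

Solving yields:
  pi_0 = 97/503
  pi_1 = 147/503
  pi_2 = 158/503
  pi_3 = 101/503

Verification (pi * P):
  97/503*1/16 + 147/503*5/16 + 158/503*1/8 + 101/503*1/4 = 97/503 = pi_0  (ok)
  97/503*1/2 + 147/503*1/8 + 158/503*3/16 + 101/503*1/2 = 147/503 = pi_1  (ok)
  97/503*5/16 + 147/503*5/16 + 158/503*7/16 + 101/503*1/8 = 158/503 = pi_2  (ok)
  97/503*1/8 + 147/503*1/4 + 158/503*1/4 + 101/503*1/8 = 101/503 = pi_3  (ok)

Answer: 97/503 147/503 158/503 101/503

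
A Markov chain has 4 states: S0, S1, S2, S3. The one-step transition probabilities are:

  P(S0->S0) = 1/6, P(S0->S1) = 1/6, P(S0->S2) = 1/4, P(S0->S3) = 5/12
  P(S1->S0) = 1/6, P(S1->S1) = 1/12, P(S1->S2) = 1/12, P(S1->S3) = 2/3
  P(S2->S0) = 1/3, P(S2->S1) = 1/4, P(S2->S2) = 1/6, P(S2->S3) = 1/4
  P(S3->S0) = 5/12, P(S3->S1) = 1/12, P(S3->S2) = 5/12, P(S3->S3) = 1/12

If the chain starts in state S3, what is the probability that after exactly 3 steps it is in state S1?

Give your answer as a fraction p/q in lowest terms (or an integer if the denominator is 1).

Answer: 9/64

Derivation:
Computing P^3 by repeated multiplication:
P^1 =
  S0: [1/6, 1/6, 1/4, 5/12]
  S1: [1/6, 1/12, 1/12, 2/3]
  S2: [1/3, 1/4, 1/6, 1/4]
  S3: [5/12, 1/12, 5/12, 1/12]
P^2 =
  S0: [5/16, 5/36, 13/48, 5/18]
  S1: [25/72, 1/9, 49/144, 29/144]
  S2: [37/144, 5/36, 17/72, 53/144]
  S3: [37/144, 3/16, 31/144, 49/144]
P^3 =
  S0: [9/32, 89/576, 433/1728, 271/864]
  S1: [473/1728, 73/432, 409/1728, 277/864]
  S2: [515/1728, 83/576, 29/108, 125/432]
  S3: [497/1728, 9/64, 445/1728, 181/576]

(P^3)[S3 -> S1] = 9/64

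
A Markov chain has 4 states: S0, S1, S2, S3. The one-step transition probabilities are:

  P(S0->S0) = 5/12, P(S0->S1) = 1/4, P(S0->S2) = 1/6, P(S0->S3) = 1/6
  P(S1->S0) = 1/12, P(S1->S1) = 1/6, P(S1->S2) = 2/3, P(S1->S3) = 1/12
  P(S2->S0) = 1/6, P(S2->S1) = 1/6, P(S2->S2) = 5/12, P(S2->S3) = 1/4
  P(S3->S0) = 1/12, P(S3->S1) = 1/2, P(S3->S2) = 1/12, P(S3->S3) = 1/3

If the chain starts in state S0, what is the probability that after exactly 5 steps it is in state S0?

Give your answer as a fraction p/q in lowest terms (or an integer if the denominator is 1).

Answer: 2681/15552

Derivation:
Computing P^5 by repeated multiplication:
P^1 =
  S0: [5/12, 1/4, 1/6, 1/6]
  S1: [1/12, 1/6, 2/3, 1/12]
  S2: [1/6, 1/6, 5/12, 1/4]
  S3: [1/12, 1/2, 1/12, 1/3]
P^2 =
  S0: [17/72, 37/144, 23/72, 3/16]
  S1: [1/6, 29/144, 59/144, 2/9]
  S2: [25/144, 19/72, 1/3, 11/48]
  S3: [17/144, 41/144, 59/144, 3/16]
P^3 =
  S0: [163/864, 215/864, 23/64, 13/64]
  S1: [299/1728, 55/216, 607/1728, 191/864]
  S2: [73/432, 445/1728, 209/576, 91/432]
  S3: [271/1728, 413/1728, 19/48, 5/24]
P^4 =
  S0: [3653/20736, 2593/10368, 629/1728, 4349/20736]
  S1: [1177/6912, 587/2304, 7535/20736, 4387/20736]
  S2: [3523/20736, 1301/5184, 7643/20736, 2183/10368]
  S3: [437/2592, 5167/20736, 1271/3456, 4447/20736]
P^5 =
  S0: [2681/15552, 62521/248832, 90883/248832, 13133/62208]
  S1: [42395/248832, 62551/248832, 22847/62208, 26249/124416]
  S2: [1573/9216, 62459/248832, 91259/248832, 52643/248832]
  S3: [21173/124416, 15689/62208, 90905/248832, 52825/248832]

(P^5)[S0 -> S0] = 2681/15552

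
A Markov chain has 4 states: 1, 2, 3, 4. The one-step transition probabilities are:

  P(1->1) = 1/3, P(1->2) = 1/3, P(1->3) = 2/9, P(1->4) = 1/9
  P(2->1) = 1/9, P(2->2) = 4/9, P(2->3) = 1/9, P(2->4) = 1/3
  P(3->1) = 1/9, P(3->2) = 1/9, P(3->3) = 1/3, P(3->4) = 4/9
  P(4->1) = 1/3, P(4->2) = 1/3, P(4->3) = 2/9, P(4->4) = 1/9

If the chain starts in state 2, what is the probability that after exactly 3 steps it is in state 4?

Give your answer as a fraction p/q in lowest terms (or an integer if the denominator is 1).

Answer: 184/729

Derivation:
Computing P^3 by repeated multiplication:
P^1 =
  1: [1/3, 1/3, 2/9, 1/9]
  2: [1/9, 4/9, 1/9, 1/3]
  3: [1/9, 1/9, 1/3, 4/9]
  4: [1/3, 1/3, 2/9, 1/9]
P^2 =
  1: [17/81, 26/81, 17/81, 7/27]
  2: [17/81, 29/81, 5/27, 20/81]
  3: [19/81, 22/81, 20/81, 20/81]
  4: [17/81, 26/81, 17/81, 7/27]
P^3 =
  1: [157/729, 235/729, 17/81, 184/729]
  2: [155/729, 242/729, 148/729, 184/729]
  3: [53/243, 25/81, 160/729, 185/729]
  4: [157/729, 235/729, 17/81, 184/729]

(P^3)[2 -> 4] = 184/729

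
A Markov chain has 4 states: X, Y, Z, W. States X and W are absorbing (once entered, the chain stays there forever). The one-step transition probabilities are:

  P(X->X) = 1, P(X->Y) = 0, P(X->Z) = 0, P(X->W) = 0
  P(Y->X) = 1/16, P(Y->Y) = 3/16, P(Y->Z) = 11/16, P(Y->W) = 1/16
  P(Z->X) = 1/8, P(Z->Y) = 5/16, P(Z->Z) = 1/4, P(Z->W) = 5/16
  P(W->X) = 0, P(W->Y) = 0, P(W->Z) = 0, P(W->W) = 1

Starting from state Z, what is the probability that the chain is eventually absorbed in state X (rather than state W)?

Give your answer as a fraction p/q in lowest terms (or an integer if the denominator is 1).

Let a_i = P(absorbed in X | start in state i).
Boundary conditions: a_X = 1, a_W = 0.
For each transient state i, a_i = sum_j P(i->j) * a_j:
  a_Y = 1/16*a_X + 3/16*a_Y + 11/16*a_Z + 1/16*a_W
  a_Z = 1/8*a_X + 5/16*a_Y + 1/4*a_Z + 5/16*a_W

Substituting a_X = 1 and a_W = 0, rearrange to (I - Q) a = r where r[i] = P(i -> X):
  [13/16, -11/16] . (a_Y, a_Z) = 1/16
  [-5/16, 3/4] . (a_Y, a_Z) = 1/8

Solving yields:
  a_Y = 34/101
  a_Z = 31/101

Starting state is Z, so the absorption probability is a_Z = 31/101.

Answer: 31/101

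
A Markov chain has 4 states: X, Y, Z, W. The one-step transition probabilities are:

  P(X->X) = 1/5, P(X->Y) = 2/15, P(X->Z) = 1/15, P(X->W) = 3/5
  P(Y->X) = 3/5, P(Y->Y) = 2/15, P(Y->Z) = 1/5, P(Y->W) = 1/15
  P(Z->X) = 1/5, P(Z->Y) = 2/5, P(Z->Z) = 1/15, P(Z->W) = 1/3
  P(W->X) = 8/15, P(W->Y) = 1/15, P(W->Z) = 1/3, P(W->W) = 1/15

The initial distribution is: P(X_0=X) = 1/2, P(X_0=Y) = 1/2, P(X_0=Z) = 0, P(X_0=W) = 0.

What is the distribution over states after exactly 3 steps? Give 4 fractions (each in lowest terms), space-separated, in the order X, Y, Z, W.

Answer: 1228/3375 107/675 23/135 1037/3375

Derivation:
Propagating the distribution step by step (d_{t+1} = d_t * P):
d_0 = (X=1/2, Y=1/2, Z=0, W=0)
  d_1[X] = 1/2*1/5 + 1/2*3/5 + 0*1/5 + 0*8/15 = 2/5
  d_1[Y] = 1/2*2/15 + 1/2*2/15 + 0*2/5 + 0*1/15 = 2/15
  d_1[Z] = 1/2*1/15 + 1/2*1/5 + 0*1/15 + 0*1/3 = 2/15
  d_1[W] = 1/2*3/5 + 1/2*1/15 + 0*1/3 + 0*1/15 = 1/3
d_1 = (X=2/5, Y=2/15, Z=2/15, W=1/3)
  d_2[X] = 2/5*1/5 + 2/15*3/5 + 2/15*1/5 + 1/3*8/15 = 82/225
  d_2[Y] = 2/5*2/15 + 2/15*2/15 + 2/15*2/5 + 1/3*1/15 = 11/75
  d_2[Z] = 2/5*1/15 + 2/15*1/5 + 2/15*1/15 + 1/3*1/3 = 13/75
  d_2[W] = 2/5*3/5 + 2/15*1/15 + 2/15*1/3 + 1/3*1/15 = 71/225
d_2 = (X=82/225, Y=11/75, Z=13/75, W=71/225)
  d_3[X] = 82/225*1/5 + 11/75*3/5 + 13/75*1/5 + 71/225*8/15 = 1228/3375
  d_3[Y] = 82/225*2/15 + 11/75*2/15 + 13/75*2/5 + 71/225*1/15 = 107/675
  d_3[Z] = 82/225*1/15 + 11/75*1/5 + 13/75*1/15 + 71/225*1/3 = 23/135
  d_3[W] = 82/225*3/5 + 11/75*1/15 + 13/75*1/3 + 71/225*1/15 = 1037/3375
d_3 = (X=1228/3375, Y=107/675, Z=23/135, W=1037/3375)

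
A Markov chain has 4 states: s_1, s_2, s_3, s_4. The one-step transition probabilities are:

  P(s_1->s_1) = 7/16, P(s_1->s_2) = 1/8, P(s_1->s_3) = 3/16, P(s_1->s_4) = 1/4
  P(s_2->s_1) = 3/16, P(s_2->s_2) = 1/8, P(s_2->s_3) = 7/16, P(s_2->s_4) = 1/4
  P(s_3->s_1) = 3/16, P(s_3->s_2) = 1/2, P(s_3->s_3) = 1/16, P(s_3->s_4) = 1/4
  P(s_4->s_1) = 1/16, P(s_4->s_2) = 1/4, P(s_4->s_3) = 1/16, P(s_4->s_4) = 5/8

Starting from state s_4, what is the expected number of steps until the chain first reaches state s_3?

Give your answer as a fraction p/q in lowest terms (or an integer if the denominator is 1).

Answer: 184/29

Derivation:
Let h_i = expected steps to first reach s_3 from state i.
Boundary: h_s_3 = 0.
First-step equations for the other states:
  h_s_1 = 1 + 7/16*h_s_1 + 1/8*h_s_2 + 3/16*h_s_3 + 1/4*h_s_4
  h_s_2 = 1 + 3/16*h_s_1 + 1/8*h_s_2 + 7/16*h_s_3 + 1/4*h_s_4
  h_s_4 = 1 + 1/16*h_s_1 + 1/4*h_s_2 + 1/16*h_s_3 + 5/8*h_s_4

Substituting h_s_3 = 0 and rearranging gives the linear system (I - Q) h = 1:
  [9/16, -1/8, -1/4] . (h_s_1, h_s_2, h_s_4) = 1
  [-3/16, 7/8, -1/4] . (h_s_1, h_s_2, h_s_4) = 1
  [-1/16, -1/4, 3/8] . (h_s_1, h_s_2, h_s_4) = 1

Solving yields:
  h_s_1 = 160/29
  h_s_2 = 120/29
  h_s_4 = 184/29

Starting state is s_4, so the expected hitting time is h_s_4 = 184/29.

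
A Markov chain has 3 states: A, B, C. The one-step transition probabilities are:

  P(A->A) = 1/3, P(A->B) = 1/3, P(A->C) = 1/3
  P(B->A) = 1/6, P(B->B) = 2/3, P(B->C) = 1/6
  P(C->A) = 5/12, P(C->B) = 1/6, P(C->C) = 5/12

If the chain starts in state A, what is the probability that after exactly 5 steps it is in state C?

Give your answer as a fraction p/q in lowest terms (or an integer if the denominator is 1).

Computing P^5 by repeated multiplication:
P^1 =
  A: [1/3, 1/3, 1/3]
  B: [1/6, 2/3, 1/6]
  C: [5/12, 1/6, 5/12]
P^2 =
  A: [11/36, 7/18, 11/36]
  B: [17/72, 19/36, 17/72]
  C: [49/144, 23/72, 49/144]
P^3 =
  A: [127/432, 89/216, 127/432]
  B: [229/864, 203/432, 229/864]
  C: [533/1728, 331/864, 533/1728]
P^4 =
  A: [1499/5184, 1093/2592, 1499/5184]
  B: [2873/10368, 2311/5184, 2873/10368]
  C: [6121/20736, 4247/10368, 6121/20736]
P^5 =
  A: [17863/62208, 13241/31104, 17863/62208]
  B: [35101/124416, 27107/62208, 35101/124416]
  C: [72077/248832, 52339/124416, 72077/248832]

(P^5)[A -> C] = 17863/62208

Answer: 17863/62208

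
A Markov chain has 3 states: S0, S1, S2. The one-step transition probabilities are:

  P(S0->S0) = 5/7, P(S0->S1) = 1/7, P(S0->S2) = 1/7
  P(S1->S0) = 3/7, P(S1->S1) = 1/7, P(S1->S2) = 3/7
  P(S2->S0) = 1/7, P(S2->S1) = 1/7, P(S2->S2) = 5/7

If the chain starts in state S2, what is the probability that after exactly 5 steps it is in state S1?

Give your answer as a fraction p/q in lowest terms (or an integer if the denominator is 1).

Computing P^5 by repeated multiplication:
P^1 =
  S0: [5/7, 1/7, 1/7]
  S1: [3/7, 1/7, 3/7]
  S2: [1/7, 1/7, 5/7]
P^2 =
  S0: [29/49, 1/7, 13/49]
  S1: [3/7, 1/7, 3/7]
  S2: [13/49, 1/7, 29/49]
P^3 =
  S0: [179/343, 1/7, 115/343]
  S1: [3/7, 1/7, 3/7]
  S2: [115/343, 1/7, 179/343]
P^4 =
  S0: [1157/2401, 1/7, 901/2401]
  S1: [3/7, 1/7, 3/7]
  S2: [901/2401, 1/7, 1157/2401]
P^5 =
  S0: [7715/16807, 1/7, 6691/16807]
  S1: [3/7, 1/7, 3/7]
  S2: [6691/16807, 1/7, 7715/16807]

(P^5)[S2 -> S1] = 1/7

Answer: 1/7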